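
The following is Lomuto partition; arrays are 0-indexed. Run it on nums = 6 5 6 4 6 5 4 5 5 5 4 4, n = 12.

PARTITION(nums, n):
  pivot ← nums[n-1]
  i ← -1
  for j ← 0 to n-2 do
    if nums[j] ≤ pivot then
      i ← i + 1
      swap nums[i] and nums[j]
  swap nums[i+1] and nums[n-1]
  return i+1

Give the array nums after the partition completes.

pivot = nums[11] = 4; i = -1
j=0: nums[0]=6 > 4 → no swap
j=1: nums[1]=5 > 4 → no swap
j=2: nums[2]=6 > 4 → no swap
j=3: nums[3]=4 ≤ 4 → i=0, swap nums[0],nums[3] → 4 5 6 6 6 5 4 5 5 5 4 4
j=4: nums[4]=6 > 4 → no swap
j=5: nums[5]=5 > 4 → no swap
j=6: nums[6]=4 ≤ 4 → i=1, swap nums[1],nums[6] → 4 4 6 6 6 5 5 5 5 5 4 4
j=7: nums[7]=5 > 4 → no swap
j=8: nums[8]=5 > 4 → no swap
j=9: nums[9]=5 > 4 → no swap
j=10: nums[10]=4 ≤ 4 → i=2, swap nums[2],nums[10] → 4 4 4 6 6 5 5 5 5 5 6 4
final swap nums[3],nums[11] → 4 4 4 4 6 5 5 5 5 5 6 6; return 3

4 4 4 4 6 5 5 5 5 5 6 6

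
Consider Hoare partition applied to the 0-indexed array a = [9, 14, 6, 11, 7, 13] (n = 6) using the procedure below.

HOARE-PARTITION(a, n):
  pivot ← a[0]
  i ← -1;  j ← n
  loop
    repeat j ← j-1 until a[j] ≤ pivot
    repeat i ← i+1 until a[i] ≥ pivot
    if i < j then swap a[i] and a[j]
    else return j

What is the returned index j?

pivot = a[0] = 9; i = -1, j = 6
j→4 (a[4]=7≤9), i→0 (a[0]=9≥9); i<j, swap → [7, 14, 6, 11, 9, 13]
j→2 (a[2]=6≤9), i→1 (a[1]=14≥9); i<j, swap → [7, 6, 14, 11, 9, 13]
j→1, i→2; i≥j, return j=1. a = [7, 6, 14, 11, 9, 13]

1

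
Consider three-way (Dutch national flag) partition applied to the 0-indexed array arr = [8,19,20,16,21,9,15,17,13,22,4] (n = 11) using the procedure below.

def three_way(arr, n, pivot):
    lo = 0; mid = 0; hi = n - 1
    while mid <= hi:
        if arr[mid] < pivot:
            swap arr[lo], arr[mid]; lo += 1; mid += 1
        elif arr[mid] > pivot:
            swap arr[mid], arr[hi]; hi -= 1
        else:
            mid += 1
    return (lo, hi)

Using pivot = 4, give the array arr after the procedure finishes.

[4,20,16,21,9,15,17,13,22,19,8]

pivot = 4; lo=0, mid=0, hi=10
arr[mid]=8>4: swap arr[0],arr[10]; hi=9 → [4,19,20,16,21,9,15,17,13,22,8]
arr[mid]=4=4: mid=1
arr[mid]=19>4: swap arr[1],arr[9]; hi=8 → [4,22,20,16,21,9,15,17,13,19,8]
arr[mid]=22>4: swap arr[1],arr[8]; hi=7 → [4,13,20,16,21,9,15,17,22,19,8]
arr[mid]=13>4: swap arr[1],arr[7]; hi=6 → [4,17,20,16,21,9,15,13,22,19,8]
arr[mid]=17>4: swap arr[1],arr[6]; hi=5 → [4,15,20,16,21,9,17,13,22,19,8]
arr[mid]=15>4: swap arr[1],arr[5]; hi=4 → [4,9,20,16,21,15,17,13,22,19,8]
arr[mid]=9>4: swap arr[1],arr[4]; hi=3 → [4,21,20,16,9,15,17,13,22,19,8]
arr[mid]=21>4: swap arr[1],arr[3]; hi=2 → [4,16,20,21,9,15,17,13,22,19,8]
arr[mid]=16>4: swap arr[1],arr[2]; hi=1 → [4,20,16,21,9,15,17,13,22,19,8]
arr[mid]=20>4: swap arr[1],arr[1]; hi=0 → [4,20,16,21,9,15,17,13,22,19,8]
end: lo=0, hi=0; arr = [4,20,16,21,9,15,17,13,22,19,8]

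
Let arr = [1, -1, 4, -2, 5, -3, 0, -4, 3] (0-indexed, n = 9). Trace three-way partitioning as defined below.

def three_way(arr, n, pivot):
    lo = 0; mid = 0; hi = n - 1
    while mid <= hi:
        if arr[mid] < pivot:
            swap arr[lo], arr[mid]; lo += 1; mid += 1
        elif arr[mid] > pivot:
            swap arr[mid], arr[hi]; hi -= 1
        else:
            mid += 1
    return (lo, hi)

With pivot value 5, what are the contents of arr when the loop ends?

[1, -1, 4, -2, -3, 0, -4, 3, 5]

pivot = 5; lo=0, mid=0, hi=8
arr[mid]=1<5: swap arr[0],arr[0]; lo=1,mid=1 → [1, -1, 4, -2, 5, -3, 0, -4, 3]
arr[mid]=-1<5: swap arr[1],arr[1]; lo=2,mid=2 → [1, -1, 4, -2, 5, -3, 0, -4, 3]
arr[mid]=4<5: swap arr[2],arr[2]; lo=3,mid=3 → [1, -1, 4, -2, 5, -3, 0, -4, 3]
arr[mid]=-2<5: swap arr[3],arr[3]; lo=4,mid=4 → [1, -1, 4, -2, 5, -3, 0, -4, 3]
arr[mid]=5=5: mid=5
arr[mid]=-3<5: swap arr[4],arr[5]; lo=5,mid=6 → [1, -1, 4, -2, -3, 5, 0, -4, 3]
arr[mid]=0<5: swap arr[5],arr[6]; lo=6,mid=7 → [1, -1, 4, -2, -3, 0, 5, -4, 3]
arr[mid]=-4<5: swap arr[6],arr[7]; lo=7,mid=8 → [1, -1, 4, -2, -3, 0, -4, 5, 3]
arr[mid]=3<5: swap arr[7],arr[8]; lo=8,mid=9 → [1, -1, 4, -2, -3, 0, -4, 3, 5]
end: lo=8, hi=8; arr = [1, -1, 4, -2, -3, 0, -4, 3, 5]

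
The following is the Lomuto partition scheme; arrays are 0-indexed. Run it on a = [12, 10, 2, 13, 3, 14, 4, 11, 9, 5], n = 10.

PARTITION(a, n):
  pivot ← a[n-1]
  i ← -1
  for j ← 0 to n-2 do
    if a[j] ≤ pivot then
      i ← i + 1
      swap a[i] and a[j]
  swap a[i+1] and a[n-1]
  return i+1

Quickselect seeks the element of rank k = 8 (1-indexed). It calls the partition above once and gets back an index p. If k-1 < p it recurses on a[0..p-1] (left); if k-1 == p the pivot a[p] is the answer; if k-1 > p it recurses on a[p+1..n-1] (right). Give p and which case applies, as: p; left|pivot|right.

pivot = a[9] = 5; i = -1
j=0: a[0]=12 > 5 → no swap
j=1: a[1]=10 > 5 → no swap
j=2: a[2]=2 ≤ 5 → i=0, swap a[0],a[2] → [2, 10, 12, 13, 3, 14, 4, 11, 9, 5]
j=3: a[3]=13 > 5 → no swap
j=4: a[4]=3 ≤ 5 → i=1, swap a[1],a[4] → [2, 3, 12, 13, 10, 14, 4, 11, 9, 5]
j=5: a[5]=14 > 5 → no swap
j=6: a[6]=4 ≤ 5 → i=2, swap a[2],a[6] → [2, 3, 4, 13, 10, 14, 12, 11, 9, 5]
j=7: a[7]=11 > 5 → no swap
j=8: a[8]=9 > 5 → no swap
final swap a[3],a[9] → [2, 3, 4, 5, 10, 14, 12, 11, 9, 13]; return 3
p = 3; k-1 = 7 > 3 ⇒ right

3; right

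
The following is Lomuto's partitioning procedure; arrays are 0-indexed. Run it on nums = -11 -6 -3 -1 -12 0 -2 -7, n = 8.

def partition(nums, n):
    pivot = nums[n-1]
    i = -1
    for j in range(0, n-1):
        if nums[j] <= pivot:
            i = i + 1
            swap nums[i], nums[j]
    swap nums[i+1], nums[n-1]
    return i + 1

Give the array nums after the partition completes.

pivot = nums[7] = -7; i = -1
j=0: nums[0]=-11 ≤ -7 → i=0, swap nums[0],nums[0] (no change) → -11 -6 -3 -1 -12 0 -2 -7
j=1: nums[1]=-6 > -7 → no swap
j=2: nums[2]=-3 > -7 → no swap
j=3: nums[3]=-1 > -7 → no swap
j=4: nums[4]=-12 ≤ -7 → i=1, swap nums[1],nums[4] → -11 -12 -3 -1 -6 0 -2 -7
j=5: nums[5]=0 > -7 → no swap
j=6: nums[6]=-2 > -7 → no swap
final swap nums[2],nums[7] → -11 -12 -7 -1 -6 0 -2 -3; return 2

-11 -12 -7 -1 -6 0 -2 -3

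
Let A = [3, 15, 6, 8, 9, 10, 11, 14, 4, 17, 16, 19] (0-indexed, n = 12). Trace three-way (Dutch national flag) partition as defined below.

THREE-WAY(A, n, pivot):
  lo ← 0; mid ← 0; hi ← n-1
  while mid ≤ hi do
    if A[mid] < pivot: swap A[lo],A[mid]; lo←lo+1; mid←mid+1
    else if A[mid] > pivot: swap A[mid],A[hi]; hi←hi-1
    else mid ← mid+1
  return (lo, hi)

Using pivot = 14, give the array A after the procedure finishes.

[3, 4, 6, 8, 9, 10, 11, 14, 17, 16, 19, 15]

pivot = 14; lo=0, mid=0, hi=11
A[mid]=3<14: swap A[0],A[0]; lo=1,mid=1 → [3, 15, 6, 8, 9, 10, 11, 14, 4, 17, 16, 19]
A[mid]=15>14: swap A[1],A[11]; hi=10 → [3, 19, 6, 8, 9, 10, 11, 14, 4, 17, 16, 15]
A[mid]=19>14: swap A[1],A[10]; hi=9 → [3, 16, 6, 8, 9, 10, 11, 14, 4, 17, 19, 15]
A[mid]=16>14: swap A[1],A[9]; hi=8 → [3, 17, 6, 8, 9, 10, 11, 14, 4, 16, 19, 15]
A[mid]=17>14: swap A[1],A[8]; hi=7 → [3, 4, 6, 8, 9, 10, 11, 14, 17, 16, 19, 15]
A[mid]=4<14: swap A[1],A[1]; lo=2,mid=2 → [3, 4, 6, 8, 9, 10, 11, 14, 17, 16, 19, 15]
A[mid]=6<14: swap A[2],A[2]; lo=3,mid=3 → [3, 4, 6, 8, 9, 10, 11, 14, 17, 16, 19, 15]
A[mid]=8<14: swap A[3],A[3]; lo=4,mid=4 → [3, 4, 6, 8, 9, 10, 11, 14, 17, 16, 19, 15]
A[mid]=9<14: swap A[4],A[4]; lo=5,mid=5 → [3, 4, 6, 8, 9, 10, 11, 14, 17, 16, 19, 15]
A[mid]=10<14: swap A[5],A[5]; lo=6,mid=6 → [3, 4, 6, 8, 9, 10, 11, 14, 17, 16, 19, 15]
A[mid]=11<14: swap A[6],A[6]; lo=7,mid=7 → [3, 4, 6, 8, 9, 10, 11, 14, 17, 16, 19, 15]
A[mid]=14=14: mid=8
end: lo=7, hi=7; A = [3, 4, 6, 8, 9, 10, 11, 14, 17, 16, 19, 15]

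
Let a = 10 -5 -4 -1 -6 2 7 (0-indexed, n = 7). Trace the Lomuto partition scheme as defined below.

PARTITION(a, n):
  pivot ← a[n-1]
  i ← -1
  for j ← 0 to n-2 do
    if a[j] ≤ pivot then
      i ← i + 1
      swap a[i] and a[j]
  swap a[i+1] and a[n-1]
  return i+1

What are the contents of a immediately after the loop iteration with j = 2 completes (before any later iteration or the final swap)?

pivot=7, i=-1
j=0: 10>7, skip
j=1: -5≤7, i=0, swap(0,1) ⇒ -5 10 -4 -1 -6 2 7
j=2: -4≤7, i=1, swap(1,2) ⇒ -5 -4 10 -1 -6 2 7
(after j=2) a = -5 -4 10 -1 -6 2 7

-5 -4 10 -1 -6 2 7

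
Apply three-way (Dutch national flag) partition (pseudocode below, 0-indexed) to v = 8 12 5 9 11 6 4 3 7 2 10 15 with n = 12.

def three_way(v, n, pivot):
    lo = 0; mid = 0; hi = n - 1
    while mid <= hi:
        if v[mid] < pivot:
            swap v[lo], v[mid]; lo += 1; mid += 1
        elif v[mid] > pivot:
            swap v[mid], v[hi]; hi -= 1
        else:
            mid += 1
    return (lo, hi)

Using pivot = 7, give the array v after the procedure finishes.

2 5 3 4 6 7 11 9 12 10 15 8

pivot = 7; lo=0, mid=0, hi=11
v[mid]=8>7: swap v[0],v[11]; hi=10 → 15 12 5 9 11 6 4 3 7 2 10 8
v[mid]=15>7: swap v[0],v[10]; hi=9 → 10 12 5 9 11 6 4 3 7 2 15 8
v[mid]=10>7: swap v[0],v[9]; hi=8 → 2 12 5 9 11 6 4 3 7 10 15 8
v[mid]=2<7: swap v[0],v[0]; lo=1,mid=1 → 2 12 5 9 11 6 4 3 7 10 15 8
v[mid]=12>7: swap v[1],v[8]; hi=7 → 2 7 5 9 11 6 4 3 12 10 15 8
v[mid]=7=7: mid=2
v[mid]=5<7: swap v[1],v[2]; lo=2,mid=3 → 2 5 7 9 11 6 4 3 12 10 15 8
v[mid]=9>7: swap v[3],v[7]; hi=6 → 2 5 7 3 11 6 4 9 12 10 15 8
v[mid]=3<7: swap v[2],v[3]; lo=3,mid=4 → 2 5 3 7 11 6 4 9 12 10 15 8
v[mid]=11>7: swap v[4],v[6]; hi=5 → 2 5 3 7 4 6 11 9 12 10 15 8
v[mid]=4<7: swap v[3],v[4]; lo=4,mid=5 → 2 5 3 4 7 6 11 9 12 10 15 8
v[mid]=6<7: swap v[4],v[5]; lo=5,mid=6 → 2 5 3 4 6 7 11 9 12 10 15 8
end: lo=5, hi=5; v = 2 5 3 4 6 7 11 9 12 10 15 8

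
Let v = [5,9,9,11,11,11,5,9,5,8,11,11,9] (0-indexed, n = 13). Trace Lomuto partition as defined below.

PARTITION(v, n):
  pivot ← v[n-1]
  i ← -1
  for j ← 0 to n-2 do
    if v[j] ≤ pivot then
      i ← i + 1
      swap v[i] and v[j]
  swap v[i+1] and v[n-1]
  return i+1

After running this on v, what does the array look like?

[5,9,9,5,9,5,8,9,11,11,11,11,11]

pivot = v[12] = 9; i = -1
j=0: v[0]=5 ≤ 9 → i=0, swap v[0],v[0] (no change) → [5,9,9,11,11,11,5,9,5,8,11,11,9]
j=1: v[1]=9 ≤ 9 → i=1, swap v[1],v[1] (no change) → [5,9,9,11,11,11,5,9,5,8,11,11,9]
j=2: v[2]=9 ≤ 9 → i=2, swap v[2],v[2] (no change) → [5,9,9,11,11,11,5,9,5,8,11,11,9]
j=3: v[3]=11 > 9 → no swap
j=4: v[4]=11 > 9 → no swap
j=5: v[5]=11 > 9 → no swap
j=6: v[6]=5 ≤ 9 → i=3, swap v[3],v[6] → [5,9,9,5,11,11,11,9,5,8,11,11,9]
j=7: v[7]=9 ≤ 9 → i=4, swap v[4],v[7] → [5,9,9,5,9,11,11,11,5,8,11,11,9]
j=8: v[8]=5 ≤ 9 → i=5, swap v[5],v[8] → [5,9,9,5,9,5,11,11,11,8,11,11,9]
j=9: v[9]=8 ≤ 9 → i=6, swap v[6],v[9] → [5,9,9,5,9,5,8,11,11,11,11,11,9]
j=10: v[10]=11 > 9 → no swap
j=11: v[11]=11 > 9 → no swap
final swap v[7],v[12] → [5,9,9,5,9,5,8,9,11,11,11,11,11]; return 7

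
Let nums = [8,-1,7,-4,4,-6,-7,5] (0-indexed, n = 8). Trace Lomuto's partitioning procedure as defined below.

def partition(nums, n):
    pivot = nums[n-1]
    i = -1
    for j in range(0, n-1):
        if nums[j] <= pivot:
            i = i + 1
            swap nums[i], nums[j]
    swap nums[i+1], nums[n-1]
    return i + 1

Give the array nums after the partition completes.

pivot = nums[7] = 5; i = -1
j=0: nums[0]=8 > 5 → no swap
j=1: nums[1]=-1 ≤ 5 → i=0, swap nums[0],nums[1] → [-1,8,7,-4,4,-6,-7,5]
j=2: nums[2]=7 > 5 → no swap
j=3: nums[3]=-4 ≤ 5 → i=1, swap nums[1],nums[3] → [-1,-4,7,8,4,-6,-7,5]
j=4: nums[4]=4 ≤ 5 → i=2, swap nums[2],nums[4] → [-1,-4,4,8,7,-6,-7,5]
j=5: nums[5]=-6 ≤ 5 → i=3, swap nums[3],nums[5] → [-1,-4,4,-6,7,8,-7,5]
j=6: nums[6]=-7 ≤ 5 → i=4, swap nums[4],nums[6] → [-1,-4,4,-6,-7,8,7,5]
final swap nums[5],nums[7] → [-1,-4,4,-6,-7,5,7,8]; return 5

[-1,-4,4,-6,-7,5,7,8]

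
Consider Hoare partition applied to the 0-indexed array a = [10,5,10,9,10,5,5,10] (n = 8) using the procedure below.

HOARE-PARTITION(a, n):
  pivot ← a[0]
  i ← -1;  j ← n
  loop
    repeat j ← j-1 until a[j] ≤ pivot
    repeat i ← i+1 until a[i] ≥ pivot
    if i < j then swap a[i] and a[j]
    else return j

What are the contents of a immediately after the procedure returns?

pivot=10
j stops at 7 (10), i stops at 0 (10); swap ⇒ [10,5,10,9,10,5,5,10]
j stops at 6 (5), i stops at 2 (10); swap ⇒ [10,5,5,9,10,5,10,10]
j stops at 5 (5), i stops at 4 (10); swap ⇒ [10,5,5,9,5,10,10,10]
j stops at 4, i stops at 5; i≥j ⇒ return 4. a=[10,5,5,9,5,10,10,10]

[10,5,5,9,5,10,10,10]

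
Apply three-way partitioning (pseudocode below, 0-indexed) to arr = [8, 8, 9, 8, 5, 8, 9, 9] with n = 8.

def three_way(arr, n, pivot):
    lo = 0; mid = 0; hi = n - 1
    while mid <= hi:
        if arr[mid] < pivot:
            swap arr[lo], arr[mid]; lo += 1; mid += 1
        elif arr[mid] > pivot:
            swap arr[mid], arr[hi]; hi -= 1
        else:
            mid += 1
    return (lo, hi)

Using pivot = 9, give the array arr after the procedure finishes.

[8, 8, 8, 5, 8, 9, 9, 9]

lo=0 mid=0 hi=7
8<9: swap(0,0), lo=1 mid=1 ⇒ [8, 8, 9, 8, 5, 8, 9, 9]
8<9: swap(1,1), lo=2 mid=2 ⇒ [8, 8, 9, 8, 5, 8, 9, 9]
9=9: mid=3
8<9: swap(2,3), lo=3 mid=4 ⇒ [8, 8, 8, 9, 5, 8, 9, 9]
5<9: swap(3,4), lo=4 mid=5 ⇒ [8, 8, 8, 5, 9, 8, 9, 9]
8<9: swap(4,5), lo=5 mid=6 ⇒ [8, 8, 8, 5, 8, 9, 9, 9]
9=9: mid=7
9=9: mid=8
done. lo=5 hi=7; arr=[8, 8, 8, 5, 8, 9, 9, 9]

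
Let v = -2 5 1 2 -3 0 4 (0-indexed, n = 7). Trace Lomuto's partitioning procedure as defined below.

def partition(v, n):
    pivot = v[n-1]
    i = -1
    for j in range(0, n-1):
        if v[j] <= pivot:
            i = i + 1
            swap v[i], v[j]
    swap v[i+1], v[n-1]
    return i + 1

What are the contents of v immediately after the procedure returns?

pivot = v[6] = 4; i = -1
j=0: v[0]=-2 ≤ 4 → i=0, swap v[0],v[0] (no change) → -2 5 1 2 -3 0 4
j=1: v[1]=5 > 4 → no swap
j=2: v[2]=1 ≤ 4 → i=1, swap v[1],v[2] → -2 1 5 2 -3 0 4
j=3: v[3]=2 ≤ 4 → i=2, swap v[2],v[3] → -2 1 2 5 -3 0 4
j=4: v[4]=-3 ≤ 4 → i=3, swap v[3],v[4] → -2 1 2 -3 5 0 4
j=5: v[5]=0 ≤ 4 → i=4, swap v[4],v[5] → -2 1 2 -3 0 5 4
final swap v[5],v[6] → -2 1 2 -3 0 4 5; return 5

-2 1 2 -3 0 4 5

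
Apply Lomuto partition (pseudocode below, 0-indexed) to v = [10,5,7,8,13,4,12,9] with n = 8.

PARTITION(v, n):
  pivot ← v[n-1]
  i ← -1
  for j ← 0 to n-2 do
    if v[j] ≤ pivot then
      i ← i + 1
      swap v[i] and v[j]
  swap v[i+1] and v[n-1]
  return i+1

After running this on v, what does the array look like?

[5,7,8,4,9,10,12,13]

pivot=9, i=-1
j=0: 10>9, skip
j=1: 5≤9, i=0, swap(0,1) ⇒ [5,10,7,8,13,4,12,9]
j=2: 7≤9, i=1, swap(1,2) ⇒ [5,7,10,8,13,4,12,9]
j=3: 8≤9, i=2, swap(2,3) ⇒ [5,7,8,10,13,4,12,9]
j=4: 13>9, skip
j=5: 4≤9, i=3, swap(3,5) ⇒ [5,7,8,4,13,10,12,9]
j=6: 12>9, skip
swap(4,7) ⇒ [5,7,8,4,9,10,12,13]; return 4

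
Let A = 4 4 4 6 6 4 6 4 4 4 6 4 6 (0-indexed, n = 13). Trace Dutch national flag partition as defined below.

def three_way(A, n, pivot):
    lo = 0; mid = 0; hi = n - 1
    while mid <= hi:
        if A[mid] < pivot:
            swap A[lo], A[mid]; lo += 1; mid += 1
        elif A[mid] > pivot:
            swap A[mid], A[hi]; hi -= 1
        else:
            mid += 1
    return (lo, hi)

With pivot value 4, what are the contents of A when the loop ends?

pivot = 4; lo=0, mid=0, hi=12
A[mid]=4=4: mid=1
A[mid]=4=4: mid=2
A[mid]=4=4: mid=3
A[mid]=6>4: swap A[3],A[12]; hi=11 → 4 4 4 6 6 4 6 4 4 4 6 4 6
A[mid]=6>4: swap A[3],A[11]; hi=10 → 4 4 4 4 6 4 6 4 4 4 6 6 6
A[mid]=4=4: mid=4
A[mid]=6>4: swap A[4],A[10]; hi=9 → 4 4 4 4 6 4 6 4 4 4 6 6 6
A[mid]=6>4: swap A[4],A[9]; hi=8 → 4 4 4 4 4 4 6 4 4 6 6 6 6
A[mid]=4=4: mid=5
A[mid]=4=4: mid=6
A[mid]=6>4: swap A[6],A[8]; hi=7 → 4 4 4 4 4 4 4 4 6 6 6 6 6
A[mid]=4=4: mid=7
A[mid]=4=4: mid=8
end: lo=0, hi=7; A = 4 4 4 4 4 4 4 4 6 6 6 6 6

4 4 4 4 4 4 4 4 6 6 6 6 6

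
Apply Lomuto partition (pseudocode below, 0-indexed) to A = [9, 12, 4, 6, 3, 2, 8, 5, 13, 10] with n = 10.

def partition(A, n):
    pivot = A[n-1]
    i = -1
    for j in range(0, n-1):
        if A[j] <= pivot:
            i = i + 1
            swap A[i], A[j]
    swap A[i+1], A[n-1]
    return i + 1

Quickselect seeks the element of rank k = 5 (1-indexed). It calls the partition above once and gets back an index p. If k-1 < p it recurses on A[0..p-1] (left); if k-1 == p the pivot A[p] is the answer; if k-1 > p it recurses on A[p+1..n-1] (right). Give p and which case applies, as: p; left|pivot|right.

7; left

pivot = A[9] = 10; i = -1
j=0: A[0]=9 ≤ 10 → i=0, swap A[0],A[0] (no change) → [9, 12, 4, 6, 3, 2, 8, 5, 13, 10]
j=1: A[1]=12 > 10 → no swap
j=2: A[2]=4 ≤ 10 → i=1, swap A[1],A[2] → [9, 4, 12, 6, 3, 2, 8, 5, 13, 10]
j=3: A[3]=6 ≤ 10 → i=2, swap A[2],A[3] → [9, 4, 6, 12, 3, 2, 8, 5, 13, 10]
j=4: A[4]=3 ≤ 10 → i=3, swap A[3],A[4] → [9, 4, 6, 3, 12, 2, 8, 5, 13, 10]
j=5: A[5]=2 ≤ 10 → i=4, swap A[4],A[5] → [9, 4, 6, 3, 2, 12, 8, 5, 13, 10]
j=6: A[6]=8 ≤ 10 → i=5, swap A[5],A[6] → [9, 4, 6, 3, 2, 8, 12, 5, 13, 10]
j=7: A[7]=5 ≤ 10 → i=6, swap A[6],A[7] → [9, 4, 6, 3, 2, 8, 5, 12, 13, 10]
j=8: A[8]=13 > 10 → no swap
final swap A[7],A[9] → [9, 4, 6, 3, 2, 8, 5, 10, 13, 12]; return 7
p = 7; k-1 = 4 < 7 ⇒ left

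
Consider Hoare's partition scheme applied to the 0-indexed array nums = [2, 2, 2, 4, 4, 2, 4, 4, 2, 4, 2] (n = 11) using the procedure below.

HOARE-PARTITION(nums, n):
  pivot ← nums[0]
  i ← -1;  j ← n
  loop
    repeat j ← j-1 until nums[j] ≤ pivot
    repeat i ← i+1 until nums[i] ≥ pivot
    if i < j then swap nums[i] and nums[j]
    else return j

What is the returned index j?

pivot = nums[0] = 2; i = -1, j = 11
j→10 (nums[10]=2≤2), i→0 (nums[0]=2≥2); i<j, swap → [2, 2, 2, 4, 4, 2, 4, 4, 2, 4, 2]
j→8 (nums[8]=2≤2), i→1 (nums[1]=2≥2); i<j, swap → [2, 2, 2, 4, 4, 2, 4, 4, 2, 4, 2]
j→5 (nums[5]=2≤2), i→2 (nums[2]=2≥2); i<j, swap → [2, 2, 2, 4, 4, 2, 4, 4, 2, 4, 2]
j→2, i→3; i≥j, return j=2. nums = [2, 2, 2, 4, 4, 2, 4, 4, 2, 4, 2]

2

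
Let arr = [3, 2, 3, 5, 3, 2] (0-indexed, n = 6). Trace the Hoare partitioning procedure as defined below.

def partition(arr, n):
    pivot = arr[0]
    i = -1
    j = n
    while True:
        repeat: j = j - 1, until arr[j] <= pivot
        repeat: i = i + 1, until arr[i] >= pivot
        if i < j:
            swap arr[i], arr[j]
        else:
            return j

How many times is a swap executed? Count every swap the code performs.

2

pivot = arr[0] = 3; i = -1, j = 6
j→5 (arr[5]=2≤3), i→0 (arr[0]=3≥3); i<j, swap → [2, 2, 3, 5, 3, 3]
j→4 (arr[4]=3≤3), i→2 (arr[2]=3≥3); i<j, swap → [2, 2, 3, 5, 3, 3]
j→2, i→3; i≥j, return j=2. arr = [2, 2, 3, 5, 3, 3]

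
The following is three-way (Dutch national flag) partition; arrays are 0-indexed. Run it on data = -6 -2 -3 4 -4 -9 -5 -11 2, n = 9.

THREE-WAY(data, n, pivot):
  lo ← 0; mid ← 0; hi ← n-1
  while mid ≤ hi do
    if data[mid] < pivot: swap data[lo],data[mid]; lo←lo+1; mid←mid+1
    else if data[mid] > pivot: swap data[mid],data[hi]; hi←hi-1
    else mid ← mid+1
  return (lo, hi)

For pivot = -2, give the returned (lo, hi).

(6, 6)

lo=0 mid=0 hi=8
-6<-2: swap(0,0), lo=1 mid=1 ⇒ -6 -2 -3 4 -4 -9 -5 -11 2
-2=-2: mid=2
-3<-2: swap(1,2), lo=2 mid=3 ⇒ -6 -3 -2 4 -4 -9 -5 -11 2
4>-2: swap(3,8), hi=7 ⇒ -6 -3 -2 2 -4 -9 -5 -11 4
2>-2: swap(3,7), hi=6 ⇒ -6 -3 -2 -11 -4 -9 -5 2 4
-11<-2: swap(2,3), lo=3 mid=4 ⇒ -6 -3 -11 -2 -4 -9 -5 2 4
-4<-2: swap(3,4), lo=4 mid=5 ⇒ -6 -3 -11 -4 -2 -9 -5 2 4
-9<-2: swap(4,5), lo=5 mid=6 ⇒ -6 -3 -11 -4 -9 -2 -5 2 4
-5<-2: swap(5,6), lo=6 mid=7 ⇒ -6 -3 -11 -4 -9 -5 -2 2 4
done. lo=6 hi=6; data=-6 -3 -11 -4 -9 -5 -2 2 4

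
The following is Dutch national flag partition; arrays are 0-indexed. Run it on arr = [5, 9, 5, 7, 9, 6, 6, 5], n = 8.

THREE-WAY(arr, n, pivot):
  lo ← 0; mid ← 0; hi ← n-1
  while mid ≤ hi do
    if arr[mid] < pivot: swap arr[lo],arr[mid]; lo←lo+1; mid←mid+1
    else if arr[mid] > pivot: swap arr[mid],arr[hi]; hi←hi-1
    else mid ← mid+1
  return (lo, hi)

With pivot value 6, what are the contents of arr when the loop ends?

lo=0 mid=0 hi=7
5<6: swap(0,0), lo=1 mid=1 ⇒ [5, 9, 5, 7, 9, 6, 6, 5]
9>6: swap(1,7), hi=6 ⇒ [5, 5, 5, 7, 9, 6, 6, 9]
5<6: swap(1,1), lo=2 mid=2 ⇒ [5, 5, 5, 7, 9, 6, 6, 9]
5<6: swap(2,2), lo=3 mid=3 ⇒ [5, 5, 5, 7, 9, 6, 6, 9]
7>6: swap(3,6), hi=5 ⇒ [5, 5, 5, 6, 9, 6, 7, 9]
6=6: mid=4
9>6: swap(4,5), hi=4 ⇒ [5, 5, 5, 6, 6, 9, 7, 9]
6=6: mid=5
done. lo=3 hi=4; arr=[5, 5, 5, 6, 6, 9, 7, 9]

[5, 5, 5, 6, 6, 9, 7, 9]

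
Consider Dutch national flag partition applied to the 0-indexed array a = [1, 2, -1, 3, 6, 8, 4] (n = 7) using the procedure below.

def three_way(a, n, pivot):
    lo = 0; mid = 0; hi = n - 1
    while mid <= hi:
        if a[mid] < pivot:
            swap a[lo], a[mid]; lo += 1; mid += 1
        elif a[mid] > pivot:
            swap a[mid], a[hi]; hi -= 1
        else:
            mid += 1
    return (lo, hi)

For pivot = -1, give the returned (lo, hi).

(0, 0)

lo=0 mid=0 hi=6
1>-1: swap(0,6), hi=5 ⇒ [4, 2, -1, 3, 6, 8, 1]
4>-1: swap(0,5), hi=4 ⇒ [8, 2, -1, 3, 6, 4, 1]
8>-1: swap(0,4), hi=3 ⇒ [6, 2, -1, 3, 8, 4, 1]
6>-1: swap(0,3), hi=2 ⇒ [3, 2, -1, 6, 8, 4, 1]
3>-1: swap(0,2), hi=1 ⇒ [-1, 2, 3, 6, 8, 4, 1]
-1=-1: mid=1
2>-1: swap(1,1), hi=0 ⇒ [-1, 2, 3, 6, 8, 4, 1]
done. lo=0 hi=0; a=[-1, 2, 3, 6, 8, 4, 1]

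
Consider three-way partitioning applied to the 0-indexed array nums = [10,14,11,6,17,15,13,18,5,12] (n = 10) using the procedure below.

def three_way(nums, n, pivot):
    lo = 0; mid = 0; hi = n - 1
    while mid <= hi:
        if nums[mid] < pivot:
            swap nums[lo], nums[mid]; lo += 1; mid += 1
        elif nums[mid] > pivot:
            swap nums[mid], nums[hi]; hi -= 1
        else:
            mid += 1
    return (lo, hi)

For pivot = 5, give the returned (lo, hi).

pivot = 5; lo=0, mid=0, hi=9
nums[mid]=10>5: swap nums[0],nums[9]; hi=8 → [12,14,11,6,17,15,13,18,5,10]
nums[mid]=12>5: swap nums[0],nums[8]; hi=7 → [5,14,11,6,17,15,13,18,12,10]
nums[mid]=5=5: mid=1
nums[mid]=14>5: swap nums[1],nums[7]; hi=6 → [5,18,11,6,17,15,13,14,12,10]
nums[mid]=18>5: swap nums[1],nums[6]; hi=5 → [5,13,11,6,17,15,18,14,12,10]
nums[mid]=13>5: swap nums[1],nums[5]; hi=4 → [5,15,11,6,17,13,18,14,12,10]
nums[mid]=15>5: swap nums[1],nums[4]; hi=3 → [5,17,11,6,15,13,18,14,12,10]
nums[mid]=17>5: swap nums[1],nums[3]; hi=2 → [5,6,11,17,15,13,18,14,12,10]
nums[mid]=6>5: swap nums[1],nums[2]; hi=1 → [5,11,6,17,15,13,18,14,12,10]
nums[mid]=11>5: swap nums[1],nums[1]; hi=0 → [5,11,6,17,15,13,18,14,12,10]
end: lo=0, hi=0; nums = [5,11,6,17,15,13,18,14,12,10]

(0, 0)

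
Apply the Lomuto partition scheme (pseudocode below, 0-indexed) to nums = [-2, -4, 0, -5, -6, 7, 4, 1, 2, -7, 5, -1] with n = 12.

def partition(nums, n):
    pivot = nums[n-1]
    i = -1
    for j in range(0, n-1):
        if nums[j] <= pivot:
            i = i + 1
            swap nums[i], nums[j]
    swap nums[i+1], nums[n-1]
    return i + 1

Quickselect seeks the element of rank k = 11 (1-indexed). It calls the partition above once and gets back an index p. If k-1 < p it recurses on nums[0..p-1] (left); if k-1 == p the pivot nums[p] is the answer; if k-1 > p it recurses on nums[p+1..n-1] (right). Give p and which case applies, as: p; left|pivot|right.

pivot=-1, i=-1
j=0: -2≤-1, i=0, swap(0,0) ⇒ [-2, -4, 0, -5, -6, 7, 4, 1, 2, -7, 5, -1]
j=1: -4≤-1, i=1, swap(1,1) ⇒ [-2, -4, 0, -5, -6, 7, 4, 1, 2, -7, 5, -1]
j=2: 0>-1, skip
j=3: -5≤-1, i=2, swap(2,3) ⇒ [-2, -4, -5, 0, -6, 7, 4, 1, 2, -7, 5, -1]
j=4: -6≤-1, i=3, swap(3,4) ⇒ [-2, -4, -5, -6, 0, 7, 4, 1, 2, -7, 5, -1]
j=5: 7>-1, skip
j=6: 4>-1, skip
j=7: 1>-1, skip
j=8: 2>-1, skip
j=9: -7≤-1, i=4, swap(4,9) ⇒ [-2, -4, -5, -6, -7, 7, 4, 1, 2, 0, 5, -1]
j=10: 5>-1, skip
swap(5,11) ⇒ [-2, -4, -5, -6, -7, -1, 4, 1, 2, 0, 5, 7]; return 5
p = 5; k-1 = 10 > 5 ⇒ right

5; right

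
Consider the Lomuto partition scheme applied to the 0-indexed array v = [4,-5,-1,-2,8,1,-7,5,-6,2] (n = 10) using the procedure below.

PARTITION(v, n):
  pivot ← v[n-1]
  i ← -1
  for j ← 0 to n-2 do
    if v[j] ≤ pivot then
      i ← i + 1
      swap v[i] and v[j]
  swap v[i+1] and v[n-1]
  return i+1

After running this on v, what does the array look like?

pivot = v[9] = 2; i = -1
j=0: v[0]=4 > 2 → no swap
j=1: v[1]=-5 ≤ 2 → i=0, swap v[0],v[1] → [-5,4,-1,-2,8,1,-7,5,-6,2]
j=2: v[2]=-1 ≤ 2 → i=1, swap v[1],v[2] → [-5,-1,4,-2,8,1,-7,5,-6,2]
j=3: v[3]=-2 ≤ 2 → i=2, swap v[2],v[3] → [-5,-1,-2,4,8,1,-7,5,-6,2]
j=4: v[4]=8 > 2 → no swap
j=5: v[5]=1 ≤ 2 → i=3, swap v[3],v[5] → [-5,-1,-2,1,8,4,-7,5,-6,2]
j=6: v[6]=-7 ≤ 2 → i=4, swap v[4],v[6] → [-5,-1,-2,1,-7,4,8,5,-6,2]
j=7: v[7]=5 > 2 → no swap
j=8: v[8]=-6 ≤ 2 → i=5, swap v[5],v[8] → [-5,-1,-2,1,-7,-6,8,5,4,2]
final swap v[6],v[9] → [-5,-1,-2,1,-7,-6,2,5,4,8]; return 6

[-5,-1,-2,1,-7,-6,2,5,4,8]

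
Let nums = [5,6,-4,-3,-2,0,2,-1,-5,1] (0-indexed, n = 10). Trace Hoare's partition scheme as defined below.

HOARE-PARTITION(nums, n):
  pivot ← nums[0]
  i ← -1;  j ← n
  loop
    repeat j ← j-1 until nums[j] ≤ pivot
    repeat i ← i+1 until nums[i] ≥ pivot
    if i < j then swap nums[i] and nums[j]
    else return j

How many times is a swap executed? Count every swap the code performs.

pivot=5
j stops at 9 (1), i stops at 0 (5); swap ⇒ [1,6,-4,-3,-2,0,2,-1,-5,5]
j stops at 8 (-5), i stops at 1 (6); swap ⇒ [1,-5,-4,-3,-2,0,2,-1,6,5]
j stops at 7, i stops at 8; i≥j ⇒ return 7. nums=[1,-5,-4,-3,-2,0,2,-1,6,5]

2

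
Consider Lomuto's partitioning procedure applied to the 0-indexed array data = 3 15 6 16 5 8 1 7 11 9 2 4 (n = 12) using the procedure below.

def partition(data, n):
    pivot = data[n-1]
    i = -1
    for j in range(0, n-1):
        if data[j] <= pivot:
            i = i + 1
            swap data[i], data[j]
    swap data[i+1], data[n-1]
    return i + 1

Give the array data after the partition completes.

pivot = data[11] = 4; i = -1
j=0: data[0]=3 ≤ 4 → i=0, swap data[0],data[0] (no change) → 3 15 6 16 5 8 1 7 11 9 2 4
j=1: data[1]=15 > 4 → no swap
j=2: data[2]=6 > 4 → no swap
j=3: data[3]=16 > 4 → no swap
j=4: data[4]=5 > 4 → no swap
j=5: data[5]=8 > 4 → no swap
j=6: data[6]=1 ≤ 4 → i=1, swap data[1],data[6] → 3 1 6 16 5 8 15 7 11 9 2 4
j=7: data[7]=7 > 4 → no swap
j=8: data[8]=11 > 4 → no swap
j=9: data[9]=9 > 4 → no swap
j=10: data[10]=2 ≤ 4 → i=2, swap data[2],data[10] → 3 1 2 16 5 8 15 7 11 9 6 4
final swap data[3],data[11] → 3 1 2 4 5 8 15 7 11 9 6 16; return 3

3 1 2 4 5 8 15 7 11 9 6 16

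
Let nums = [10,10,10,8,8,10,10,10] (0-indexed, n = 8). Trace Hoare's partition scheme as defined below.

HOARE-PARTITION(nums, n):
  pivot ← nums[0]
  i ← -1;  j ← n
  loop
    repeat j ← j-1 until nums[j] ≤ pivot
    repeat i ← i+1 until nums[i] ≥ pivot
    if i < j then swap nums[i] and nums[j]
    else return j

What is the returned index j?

4

pivot=10
j stops at 7 (10), i stops at 0 (10); swap ⇒ [10,10,10,8,8,10,10,10]
j stops at 6 (10), i stops at 1 (10); swap ⇒ [10,10,10,8,8,10,10,10]
j stops at 5 (10), i stops at 2 (10); swap ⇒ [10,10,10,8,8,10,10,10]
j stops at 4, i stops at 5; i≥j ⇒ return 4. nums=[10,10,10,8,8,10,10,10]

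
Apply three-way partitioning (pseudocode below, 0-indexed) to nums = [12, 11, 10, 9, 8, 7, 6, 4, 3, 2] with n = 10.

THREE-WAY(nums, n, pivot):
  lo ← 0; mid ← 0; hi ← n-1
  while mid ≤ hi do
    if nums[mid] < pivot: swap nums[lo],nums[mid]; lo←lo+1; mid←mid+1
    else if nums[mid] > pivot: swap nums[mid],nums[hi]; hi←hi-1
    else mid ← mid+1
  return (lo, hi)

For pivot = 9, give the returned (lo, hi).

(6, 6)

pivot = 9; lo=0, mid=0, hi=9
nums[mid]=12>9: swap nums[0],nums[9]; hi=8 → [2, 11, 10, 9, 8, 7, 6, 4, 3, 12]
nums[mid]=2<9: swap nums[0],nums[0]; lo=1,mid=1 → [2, 11, 10, 9, 8, 7, 6, 4, 3, 12]
nums[mid]=11>9: swap nums[1],nums[8]; hi=7 → [2, 3, 10, 9, 8, 7, 6, 4, 11, 12]
nums[mid]=3<9: swap nums[1],nums[1]; lo=2,mid=2 → [2, 3, 10, 9, 8, 7, 6, 4, 11, 12]
nums[mid]=10>9: swap nums[2],nums[7]; hi=6 → [2, 3, 4, 9, 8, 7, 6, 10, 11, 12]
nums[mid]=4<9: swap nums[2],nums[2]; lo=3,mid=3 → [2, 3, 4, 9, 8, 7, 6, 10, 11, 12]
nums[mid]=9=9: mid=4
nums[mid]=8<9: swap nums[3],nums[4]; lo=4,mid=5 → [2, 3, 4, 8, 9, 7, 6, 10, 11, 12]
nums[mid]=7<9: swap nums[4],nums[5]; lo=5,mid=6 → [2, 3, 4, 8, 7, 9, 6, 10, 11, 12]
nums[mid]=6<9: swap nums[5],nums[6]; lo=6,mid=7 → [2, 3, 4, 8, 7, 6, 9, 10, 11, 12]
end: lo=6, hi=6; nums = [2, 3, 4, 8, 7, 6, 9, 10, 11, 12]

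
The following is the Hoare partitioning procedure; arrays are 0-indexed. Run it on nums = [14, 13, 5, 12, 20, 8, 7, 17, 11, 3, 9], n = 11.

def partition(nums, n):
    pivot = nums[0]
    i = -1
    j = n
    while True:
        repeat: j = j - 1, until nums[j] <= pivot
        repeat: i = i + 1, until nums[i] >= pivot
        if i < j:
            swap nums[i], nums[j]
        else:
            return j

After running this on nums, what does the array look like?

[9, 13, 5, 12, 3, 8, 7, 11, 17, 20, 14]

pivot = nums[0] = 14; i = -1, j = 11
j→10 (nums[10]=9≤14), i→0 (nums[0]=14≥14); i<j, swap → [9, 13, 5, 12, 20, 8, 7, 17, 11, 3, 14]
j→9 (nums[9]=3≤14), i→4 (nums[4]=20≥14); i<j, swap → [9, 13, 5, 12, 3, 8, 7, 17, 11, 20, 14]
j→8 (nums[8]=11≤14), i→7 (nums[7]=17≥14); i<j, swap → [9, 13, 5, 12, 3, 8, 7, 11, 17, 20, 14]
j→7, i→8; i≥j, return j=7. nums = [9, 13, 5, 12, 3, 8, 7, 11, 17, 20, 14]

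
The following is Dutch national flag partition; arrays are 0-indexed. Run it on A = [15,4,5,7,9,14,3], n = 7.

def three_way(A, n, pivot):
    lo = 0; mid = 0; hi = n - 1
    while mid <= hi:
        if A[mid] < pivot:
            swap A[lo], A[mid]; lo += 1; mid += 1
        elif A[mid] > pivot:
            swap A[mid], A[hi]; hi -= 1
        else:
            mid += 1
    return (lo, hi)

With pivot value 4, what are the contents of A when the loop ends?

pivot = 4; lo=0, mid=0, hi=6
A[mid]=15>4: swap A[0],A[6]; hi=5 → [3,4,5,7,9,14,15]
A[mid]=3<4: swap A[0],A[0]; lo=1,mid=1 → [3,4,5,7,9,14,15]
A[mid]=4=4: mid=2
A[mid]=5>4: swap A[2],A[5]; hi=4 → [3,4,14,7,9,5,15]
A[mid]=14>4: swap A[2],A[4]; hi=3 → [3,4,9,7,14,5,15]
A[mid]=9>4: swap A[2],A[3]; hi=2 → [3,4,7,9,14,5,15]
A[mid]=7>4: swap A[2],A[2]; hi=1 → [3,4,7,9,14,5,15]
end: lo=1, hi=1; A = [3,4,7,9,14,5,15]

[3,4,7,9,14,5,15]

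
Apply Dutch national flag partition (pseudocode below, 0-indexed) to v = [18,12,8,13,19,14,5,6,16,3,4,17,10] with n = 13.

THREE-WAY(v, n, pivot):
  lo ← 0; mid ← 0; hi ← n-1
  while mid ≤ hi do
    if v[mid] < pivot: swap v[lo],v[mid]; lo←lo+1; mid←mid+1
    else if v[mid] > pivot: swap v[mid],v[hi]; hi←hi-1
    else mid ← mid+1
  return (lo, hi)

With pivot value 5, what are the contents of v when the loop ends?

lo=0 mid=0 hi=12
18>5: swap(0,12), hi=11 ⇒ [10,12,8,13,19,14,5,6,16,3,4,17,18]
10>5: swap(0,11), hi=10 ⇒ [17,12,8,13,19,14,5,6,16,3,4,10,18]
17>5: swap(0,10), hi=9 ⇒ [4,12,8,13,19,14,5,6,16,3,17,10,18]
4<5: swap(0,0), lo=1 mid=1 ⇒ [4,12,8,13,19,14,5,6,16,3,17,10,18]
12>5: swap(1,9), hi=8 ⇒ [4,3,8,13,19,14,5,6,16,12,17,10,18]
3<5: swap(1,1), lo=2 mid=2 ⇒ [4,3,8,13,19,14,5,6,16,12,17,10,18]
8>5: swap(2,8), hi=7 ⇒ [4,3,16,13,19,14,5,6,8,12,17,10,18]
16>5: swap(2,7), hi=6 ⇒ [4,3,6,13,19,14,5,16,8,12,17,10,18]
6>5: swap(2,6), hi=5 ⇒ [4,3,5,13,19,14,6,16,8,12,17,10,18]
5=5: mid=3
13>5: swap(3,5), hi=4 ⇒ [4,3,5,14,19,13,6,16,8,12,17,10,18]
14>5: swap(3,4), hi=3 ⇒ [4,3,5,19,14,13,6,16,8,12,17,10,18]
19>5: swap(3,3), hi=2 ⇒ [4,3,5,19,14,13,6,16,8,12,17,10,18]
done. lo=2 hi=2; v=[4,3,5,19,14,13,6,16,8,12,17,10,18]

[4,3,5,19,14,13,6,16,8,12,17,10,18]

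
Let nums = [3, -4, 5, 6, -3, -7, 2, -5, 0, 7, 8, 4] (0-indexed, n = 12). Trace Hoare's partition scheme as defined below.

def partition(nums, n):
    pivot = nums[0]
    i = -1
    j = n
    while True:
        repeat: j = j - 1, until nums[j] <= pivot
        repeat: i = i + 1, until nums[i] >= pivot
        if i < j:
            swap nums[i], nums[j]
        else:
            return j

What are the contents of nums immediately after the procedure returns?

pivot=3
j stops at 8 (0), i stops at 0 (3); swap ⇒ [0, -4, 5, 6, -3, -7, 2, -5, 3, 7, 8, 4]
j stops at 7 (-5), i stops at 2 (5); swap ⇒ [0, -4, -5, 6, -3, -7, 2, 5, 3, 7, 8, 4]
j stops at 6 (2), i stops at 3 (6); swap ⇒ [0, -4, -5, 2, -3, -7, 6, 5, 3, 7, 8, 4]
j stops at 5, i stops at 6; i≥j ⇒ return 5. nums=[0, -4, -5, 2, -3, -7, 6, 5, 3, 7, 8, 4]

[0, -4, -5, 2, -3, -7, 6, 5, 3, 7, 8, 4]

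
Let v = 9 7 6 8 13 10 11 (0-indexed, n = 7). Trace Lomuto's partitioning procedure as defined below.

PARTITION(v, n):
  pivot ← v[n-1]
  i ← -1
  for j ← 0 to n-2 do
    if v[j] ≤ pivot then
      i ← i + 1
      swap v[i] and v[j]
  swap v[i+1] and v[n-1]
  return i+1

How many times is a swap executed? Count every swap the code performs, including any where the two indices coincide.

6

pivot = v[6] = 11; i = -1
j=0: v[0]=9 ≤ 11 → i=0, swap v[0],v[0] (no change) → 9 7 6 8 13 10 11
j=1: v[1]=7 ≤ 11 → i=1, swap v[1],v[1] (no change) → 9 7 6 8 13 10 11
j=2: v[2]=6 ≤ 11 → i=2, swap v[2],v[2] (no change) → 9 7 6 8 13 10 11
j=3: v[3]=8 ≤ 11 → i=3, swap v[3],v[3] (no change) → 9 7 6 8 13 10 11
j=4: v[4]=13 > 11 → no swap
j=5: v[5]=10 ≤ 11 → i=4, swap v[4],v[5] → 9 7 6 8 10 13 11
final swap v[5],v[6] → 9 7 6 8 10 11 13; return 5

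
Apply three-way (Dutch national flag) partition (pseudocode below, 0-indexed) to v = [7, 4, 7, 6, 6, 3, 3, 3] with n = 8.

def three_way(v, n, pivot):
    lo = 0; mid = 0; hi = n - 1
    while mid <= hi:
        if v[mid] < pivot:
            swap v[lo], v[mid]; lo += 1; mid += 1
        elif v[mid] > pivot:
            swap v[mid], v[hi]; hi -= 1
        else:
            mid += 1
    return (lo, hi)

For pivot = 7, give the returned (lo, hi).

lo=0 mid=0 hi=7
7=7: mid=1
4<7: swap(0,1), lo=1 mid=2 ⇒ [4, 7, 7, 6, 6, 3, 3, 3]
7=7: mid=3
6<7: swap(1,3), lo=2 mid=4 ⇒ [4, 6, 7, 7, 6, 3, 3, 3]
6<7: swap(2,4), lo=3 mid=5 ⇒ [4, 6, 6, 7, 7, 3, 3, 3]
3<7: swap(3,5), lo=4 mid=6 ⇒ [4, 6, 6, 3, 7, 7, 3, 3]
3<7: swap(4,6), lo=5 mid=7 ⇒ [4, 6, 6, 3, 3, 7, 7, 3]
3<7: swap(5,7), lo=6 mid=8 ⇒ [4, 6, 6, 3, 3, 3, 7, 7]
done. lo=6 hi=7; v=[4, 6, 6, 3, 3, 3, 7, 7]

(6, 7)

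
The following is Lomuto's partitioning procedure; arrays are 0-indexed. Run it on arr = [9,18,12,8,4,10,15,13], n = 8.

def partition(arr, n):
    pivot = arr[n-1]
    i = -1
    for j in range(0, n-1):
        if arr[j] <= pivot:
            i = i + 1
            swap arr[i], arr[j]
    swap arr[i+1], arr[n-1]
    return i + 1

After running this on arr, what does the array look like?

pivot=13, i=-1
j=0: 9≤13, i=0, swap(0,0) ⇒ [9,18,12,8,4,10,15,13]
j=1: 18>13, skip
j=2: 12≤13, i=1, swap(1,2) ⇒ [9,12,18,8,4,10,15,13]
j=3: 8≤13, i=2, swap(2,3) ⇒ [9,12,8,18,4,10,15,13]
j=4: 4≤13, i=3, swap(3,4) ⇒ [9,12,8,4,18,10,15,13]
j=5: 10≤13, i=4, swap(4,5) ⇒ [9,12,8,4,10,18,15,13]
j=6: 15>13, skip
swap(5,7) ⇒ [9,12,8,4,10,13,15,18]; return 5

[9,12,8,4,10,13,15,18]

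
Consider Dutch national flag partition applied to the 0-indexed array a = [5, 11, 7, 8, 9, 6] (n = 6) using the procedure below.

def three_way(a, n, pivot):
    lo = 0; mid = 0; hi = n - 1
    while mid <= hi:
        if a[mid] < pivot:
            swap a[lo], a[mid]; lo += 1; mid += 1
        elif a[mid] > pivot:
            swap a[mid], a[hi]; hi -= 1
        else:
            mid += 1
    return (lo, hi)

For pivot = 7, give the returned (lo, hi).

(2, 2)

pivot = 7; lo=0, mid=0, hi=5
a[mid]=5<7: swap a[0],a[0]; lo=1,mid=1 → [5, 11, 7, 8, 9, 6]
a[mid]=11>7: swap a[1],a[5]; hi=4 → [5, 6, 7, 8, 9, 11]
a[mid]=6<7: swap a[1],a[1]; lo=2,mid=2 → [5, 6, 7, 8, 9, 11]
a[mid]=7=7: mid=3
a[mid]=8>7: swap a[3],a[4]; hi=3 → [5, 6, 7, 9, 8, 11]
a[mid]=9>7: swap a[3],a[3]; hi=2 → [5, 6, 7, 9, 8, 11]
end: lo=2, hi=2; a = [5, 6, 7, 9, 8, 11]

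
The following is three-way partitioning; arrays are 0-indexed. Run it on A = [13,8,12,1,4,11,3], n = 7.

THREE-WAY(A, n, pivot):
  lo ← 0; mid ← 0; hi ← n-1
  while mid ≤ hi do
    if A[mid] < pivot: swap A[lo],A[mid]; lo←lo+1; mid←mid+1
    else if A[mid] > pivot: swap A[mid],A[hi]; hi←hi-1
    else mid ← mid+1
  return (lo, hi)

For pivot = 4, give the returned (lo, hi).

(2, 2)

pivot = 4; lo=0, mid=0, hi=6
A[mid]=13>4: swap A[0],A[6]; hi=5 → [3,8,12,1,4,11,13]
A[mid]=3<4: swap A[0],A[0]; lo=1,mid=1 → [3,8,12,1,4,11,13]
A[mid]=8>4: swap A[1],A[5]; hi=4 → [3,11,12,1,4,8,13]
A[mid]=11>4: swap A[1],A[4]; hi=3 → [3,4,12,1,11,8,13]
A[mid]=4=4: mid=2
A[mid]=12>4: swap A[2],A[3]; hi=2 → [3,4,1,12,11,8,13]
A[mid]=1<4: swap A[1],A[2]; lo=2,mid=3 → [3,1,4,12,11,8,13]
end: lo=2, hi=2; A = [3,1,4,12,11,8,13]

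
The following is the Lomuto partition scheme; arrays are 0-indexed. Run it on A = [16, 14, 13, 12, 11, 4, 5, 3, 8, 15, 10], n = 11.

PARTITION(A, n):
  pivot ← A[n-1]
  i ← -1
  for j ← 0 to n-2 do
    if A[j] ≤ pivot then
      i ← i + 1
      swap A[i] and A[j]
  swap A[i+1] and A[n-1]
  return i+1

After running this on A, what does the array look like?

pivot = A[10] = 10; i = -1
j=0: A[0]=16 > 10 → no swap
j=1: A[1]=14 > 10 → no swap
j=2: A[2]=13 > 10 → no swap
j=3: A[3]=12 > 10 → no swap
j=4: A[4]=11 > 10 → no swap
j=5: A[5]=4 ≤ 10 → i=0, swap A[0],A[5] → [4, 14, 13, 12, 11, 16, 5, 3, 8, 15, 10]
j=6: A[6]=5 ≤ 10 → i=1, swap A[1],A[6] → [4, 5, 13, 12, 11, 16, 14, 3, 8, 15, 10]
j=7: A[7]=3 ≤ 10 → i=2, swap A[2],A[7] → [4, 5, 3, 12, 11, 16, 14, 13, 8, 15, 10]
j=8: A[8]=8 ≤ 10 → i=3, swap A[3],A[8] → [4, 5, 3, 8, 11, 16, 14, 13, 12, 15, 10]
j=9: A[9]=15 > 10 → no swap
final swap A[4],A[10] → [4, 5, 3, 8, 10, 16, 14, 13, 12, 15, 11]; return 4

[4, 5, 3, 8, 10, 16, 14, 13, 12, 15, 11]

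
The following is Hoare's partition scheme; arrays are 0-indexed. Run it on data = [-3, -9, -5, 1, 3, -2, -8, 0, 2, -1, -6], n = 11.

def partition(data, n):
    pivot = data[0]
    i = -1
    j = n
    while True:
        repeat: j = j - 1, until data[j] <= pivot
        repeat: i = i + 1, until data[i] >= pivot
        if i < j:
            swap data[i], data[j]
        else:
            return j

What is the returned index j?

pivot=-3
j stops at 10 (-6), i stops at 0 (-3); swap ⇒ [-6, -9, -5, 1, 3, -2, -8, 0, 2, -1, -3]
j stops at 6 (-8), i stops at 3 (1); swap ⇒ [-6, -9, -5, -8, 3, -2, 1, 0, 2, -1, -3]
j stops at 3, i stops at 4; i≥j ⇒ return 3. data=[-6, -9, -5, -8, 3, -2, 1, 0, 2, -1, -3]

3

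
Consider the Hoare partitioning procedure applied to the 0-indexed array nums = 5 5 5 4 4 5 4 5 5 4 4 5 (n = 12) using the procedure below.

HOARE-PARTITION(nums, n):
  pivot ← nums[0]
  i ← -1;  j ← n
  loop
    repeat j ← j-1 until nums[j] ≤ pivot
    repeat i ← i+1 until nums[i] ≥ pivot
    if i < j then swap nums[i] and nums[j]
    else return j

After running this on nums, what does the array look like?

pivot = nums[0] = 5; i = -1, j = 12
j→11 (nums[11]=5≤5), i→0 (nums[0]=5≥5); i<j, swap → 5 5 5 4 4 5 4 5 5 4 4 5
j→10 (nums[10]=4≤5), i→1 (nums[1]=5≥5); i<j, swap → 5 4 5 4 4 5 4 5 5 4 5 5
j→9 (nums[9]=4≤5), i→2 (nums[2]=5≥5); i<j, swap → 5 4 4 4 4 5 4 5 5 5 5 5
j→8 (nums[8]=5≤5), i→5 (nums[5]=5≥5); i<j, swap → 5 4 4 4 4 5 4 5 5 5 5 5
j→7, i→7; i≥j, return j=7. nums = 5 4 4 4 4 5 4 5 5 5 5 5

5 4 4 4 4 5 4 5 5 5 5 5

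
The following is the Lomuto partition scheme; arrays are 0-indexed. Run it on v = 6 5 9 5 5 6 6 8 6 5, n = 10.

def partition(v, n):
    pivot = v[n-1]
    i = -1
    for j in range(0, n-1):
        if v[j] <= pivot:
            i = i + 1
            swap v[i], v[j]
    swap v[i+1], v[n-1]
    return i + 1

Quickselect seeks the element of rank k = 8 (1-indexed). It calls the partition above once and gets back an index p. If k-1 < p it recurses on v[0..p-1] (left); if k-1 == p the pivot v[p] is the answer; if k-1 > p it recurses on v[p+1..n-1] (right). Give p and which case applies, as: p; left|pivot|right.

3; right

pivot = v[9] = 5; i = -1
j=0: v[0]=6 > 5 → no swap
j=1: v[1]=5 ≤ 5 → i=0, swap v[0],v[1] → 5 6 9 5 5 6 6 8 6 5
j=2: v[2]=9 > 5 → no swap
j=3: v[3]=5 ≤ 5 → i=1, swap v[1],v[3] → 5 5 9 6 5 6 6 8 6 5
j=4: v[4]=5 ≤ 5 → i=2, swap v[2],v[4] → 5 5 5 6 9 6 6 8 6 5
j=5: v[5]=6 > 5 → no swap
j=6: v[6]=6 > 5 → no swap
j=7: v[7]=8 > 5 → no swap
j=8: v[8]=6 > 5 → no swap
final swap v[3],v[9] → 5 5 5 5 9 6 6 8 6 6; return 3
p = 3; k-1 = 7 > 3 ⇒ right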